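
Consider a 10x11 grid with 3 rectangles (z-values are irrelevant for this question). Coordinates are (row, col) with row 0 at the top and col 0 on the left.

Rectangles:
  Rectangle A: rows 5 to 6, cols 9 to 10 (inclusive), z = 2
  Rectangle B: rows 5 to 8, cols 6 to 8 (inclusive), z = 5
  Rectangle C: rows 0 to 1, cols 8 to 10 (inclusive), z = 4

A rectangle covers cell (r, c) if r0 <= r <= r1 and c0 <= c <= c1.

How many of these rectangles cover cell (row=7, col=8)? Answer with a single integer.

Answer: 1

Derivation:
Check cell (7,8):
  A: rows 5-6 cols 9-10 -> outside (row miss)
  B: rows 5-8 cols 6-8 -> covers
  C: rows 0-1 cols 8-10 -> outside (row miss)
Count covering = 1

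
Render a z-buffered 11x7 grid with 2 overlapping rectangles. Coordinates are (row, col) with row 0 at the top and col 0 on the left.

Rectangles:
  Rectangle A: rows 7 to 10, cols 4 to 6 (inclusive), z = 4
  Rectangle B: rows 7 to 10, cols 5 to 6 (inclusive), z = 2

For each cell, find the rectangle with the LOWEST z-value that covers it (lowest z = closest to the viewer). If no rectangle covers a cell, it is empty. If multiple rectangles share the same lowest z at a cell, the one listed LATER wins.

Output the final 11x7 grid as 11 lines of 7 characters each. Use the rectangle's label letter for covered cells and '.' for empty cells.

.......
.......
.......
.......
.......
.......
.......
....ABB
....ABB
....ABB
....ABB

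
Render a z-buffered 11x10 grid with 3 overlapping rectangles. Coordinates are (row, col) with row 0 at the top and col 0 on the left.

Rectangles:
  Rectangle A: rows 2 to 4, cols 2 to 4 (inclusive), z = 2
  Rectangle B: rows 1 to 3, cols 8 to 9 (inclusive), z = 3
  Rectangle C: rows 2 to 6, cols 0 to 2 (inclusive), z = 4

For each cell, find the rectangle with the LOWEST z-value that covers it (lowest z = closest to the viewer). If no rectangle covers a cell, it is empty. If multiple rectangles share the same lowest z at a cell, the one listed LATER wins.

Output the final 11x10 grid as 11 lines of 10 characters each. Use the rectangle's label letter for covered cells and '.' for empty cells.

..........
........BB
CCAAA...BB
CCAAA...BB
CCAAA.....
CCC.......
CCC.......
..........
..........
..........
..........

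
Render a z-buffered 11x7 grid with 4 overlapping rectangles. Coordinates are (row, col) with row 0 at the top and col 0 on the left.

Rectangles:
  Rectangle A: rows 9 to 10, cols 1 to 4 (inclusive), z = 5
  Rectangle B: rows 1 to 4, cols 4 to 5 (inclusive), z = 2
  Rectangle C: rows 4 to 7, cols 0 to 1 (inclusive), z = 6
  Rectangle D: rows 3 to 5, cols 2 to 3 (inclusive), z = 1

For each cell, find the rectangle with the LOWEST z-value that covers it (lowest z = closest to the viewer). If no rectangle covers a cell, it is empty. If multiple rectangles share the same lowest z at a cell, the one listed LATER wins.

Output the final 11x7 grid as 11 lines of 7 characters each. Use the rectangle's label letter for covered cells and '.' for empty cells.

.......
....BB.
....BB.
..DDBB.
CCDDBB.
CCDD...
CC.....
CC.....
.......
.AAAA..
.AAAA..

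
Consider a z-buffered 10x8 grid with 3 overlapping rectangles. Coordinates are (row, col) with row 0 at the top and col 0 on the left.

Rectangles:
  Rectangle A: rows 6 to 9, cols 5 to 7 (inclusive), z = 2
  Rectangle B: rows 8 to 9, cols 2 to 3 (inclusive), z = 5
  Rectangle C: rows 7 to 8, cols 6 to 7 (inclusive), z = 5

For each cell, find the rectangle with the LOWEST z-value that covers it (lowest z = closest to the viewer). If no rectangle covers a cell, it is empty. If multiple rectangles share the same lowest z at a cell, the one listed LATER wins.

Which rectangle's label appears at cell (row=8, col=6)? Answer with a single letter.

Check cell (8,6):
  A: rows 6-9 cols 5-7 z=2 -> covers; best now A (z=2)
  B: rows 8-9 cols 2-3 -> outside (col miss)
  C: rows 7-8 cols 6-7 z=5 -> covers; best now A (z=2)
Winner: A at z=2

Answer: A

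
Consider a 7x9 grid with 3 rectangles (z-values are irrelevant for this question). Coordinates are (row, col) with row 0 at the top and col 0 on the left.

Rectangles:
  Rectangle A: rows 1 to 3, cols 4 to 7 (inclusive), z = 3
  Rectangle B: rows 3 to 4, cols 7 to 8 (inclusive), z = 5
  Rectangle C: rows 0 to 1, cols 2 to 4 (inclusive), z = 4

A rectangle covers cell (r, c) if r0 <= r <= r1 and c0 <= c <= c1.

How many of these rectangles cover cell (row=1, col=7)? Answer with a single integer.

Answer: 1

Derivation:
Check cell (1,7):
  A: rows 1-3 cols 4-7 -> covers
  B: rows 3-4 cols 7-8 -> outside (row miss)
  C: rows 0-1 cols 2-4 -> outside (col miss)
Count covering = 1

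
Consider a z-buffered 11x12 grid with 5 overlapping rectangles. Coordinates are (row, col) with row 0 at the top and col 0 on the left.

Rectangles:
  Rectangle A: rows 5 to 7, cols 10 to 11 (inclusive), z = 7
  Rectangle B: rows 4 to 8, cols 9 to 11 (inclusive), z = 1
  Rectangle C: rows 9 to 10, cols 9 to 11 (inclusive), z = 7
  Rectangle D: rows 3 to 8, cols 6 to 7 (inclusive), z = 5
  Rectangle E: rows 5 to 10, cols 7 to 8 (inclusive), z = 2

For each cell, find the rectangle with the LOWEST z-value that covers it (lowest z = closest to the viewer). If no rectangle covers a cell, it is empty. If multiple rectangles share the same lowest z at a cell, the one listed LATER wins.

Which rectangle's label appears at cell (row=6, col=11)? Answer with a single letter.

Answer: B

Derivation:
Check cell (6,11):
  A: rows 5-7 cols 10-11 z=7 -> covers; best now A (z=7)
  B: rows 4-8 cols 9-11 z=1 -> covers; best now B (z=1)
  C: rows 9-10 cols 9-11 -> outside (row miss)
  D: rows 3-8 cols 6-7 -> outside (col miss)
  E: rows 5-10 cols 7-8 -> outside (col miss)
Winner: B at z=1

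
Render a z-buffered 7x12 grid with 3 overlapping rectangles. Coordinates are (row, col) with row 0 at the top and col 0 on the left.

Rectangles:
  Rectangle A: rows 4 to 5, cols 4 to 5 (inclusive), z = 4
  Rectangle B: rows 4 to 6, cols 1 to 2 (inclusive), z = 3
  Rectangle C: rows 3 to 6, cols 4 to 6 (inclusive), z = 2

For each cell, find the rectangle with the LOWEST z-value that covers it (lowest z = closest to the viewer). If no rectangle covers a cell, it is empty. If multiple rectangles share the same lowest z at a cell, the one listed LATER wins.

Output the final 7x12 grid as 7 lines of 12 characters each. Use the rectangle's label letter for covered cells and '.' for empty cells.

............
............
............
....CCC.....
.BB.CCC.....
.BB.CCC.....
.BB.CCC.....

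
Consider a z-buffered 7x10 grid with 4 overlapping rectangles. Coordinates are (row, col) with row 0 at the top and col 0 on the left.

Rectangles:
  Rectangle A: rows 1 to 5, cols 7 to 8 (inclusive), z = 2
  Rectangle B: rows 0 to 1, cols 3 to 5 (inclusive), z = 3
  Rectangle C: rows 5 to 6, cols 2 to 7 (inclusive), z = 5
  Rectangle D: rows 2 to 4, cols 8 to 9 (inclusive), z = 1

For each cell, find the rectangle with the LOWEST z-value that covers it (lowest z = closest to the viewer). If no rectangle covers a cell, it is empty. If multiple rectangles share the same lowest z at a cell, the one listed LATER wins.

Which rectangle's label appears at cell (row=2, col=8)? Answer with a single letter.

Check cell (2,8):
  A: rows 1-5 cols 7-8 z=2 -> covers; best now A (z=2)
  B: rows 0-1 cols 3-5 -> outside (row miss)
  C: rows 5-6 cols 2-7 -> outside (row miss)
  D: rows 2-4 cols 8-9 z=1 -> covers; best now D (z=1)
Winner: D at z=1

Answer: D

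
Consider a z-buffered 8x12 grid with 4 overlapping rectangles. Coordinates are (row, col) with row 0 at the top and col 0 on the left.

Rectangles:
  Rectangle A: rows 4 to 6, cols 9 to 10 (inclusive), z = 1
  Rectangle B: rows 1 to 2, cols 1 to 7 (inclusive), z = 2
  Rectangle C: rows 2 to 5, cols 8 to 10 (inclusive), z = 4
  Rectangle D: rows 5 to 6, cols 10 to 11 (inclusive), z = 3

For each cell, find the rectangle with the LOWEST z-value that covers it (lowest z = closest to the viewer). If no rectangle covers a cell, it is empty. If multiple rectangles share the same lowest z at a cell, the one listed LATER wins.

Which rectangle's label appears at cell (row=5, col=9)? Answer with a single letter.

Answer: A

Derivation:
Check cell (5,9):
  A: rows 4-6 cols 9-10 z=1 -> covers; best now A (z=1)
  B: rows 1-2 cols 1-7 -> outside (row miss)
  C: rows 2-5 cols 8-10 z=4 -> covers; best now A (z=1)
  D: rows 5-6 cols 10-11 -> outside (col miss)
Winner: A at z=1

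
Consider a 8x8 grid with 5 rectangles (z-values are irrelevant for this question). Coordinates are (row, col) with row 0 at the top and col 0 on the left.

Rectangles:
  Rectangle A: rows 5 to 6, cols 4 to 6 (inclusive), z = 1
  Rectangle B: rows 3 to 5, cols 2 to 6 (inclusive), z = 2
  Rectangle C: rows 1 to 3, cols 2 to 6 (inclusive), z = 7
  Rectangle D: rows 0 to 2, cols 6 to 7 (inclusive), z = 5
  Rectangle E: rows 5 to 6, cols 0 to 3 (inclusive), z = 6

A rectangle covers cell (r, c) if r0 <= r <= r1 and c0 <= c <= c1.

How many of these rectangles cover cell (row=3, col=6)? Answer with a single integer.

Answer: 2

Derivation:
Check cell (3,6):
  A: rows 5-6 cols 4-6 -> outside (row miss)
  B: rows 3-5 cols 2-6 -> covers
  C: rows 1-3 cols 2-6 -> covers
  D: rows 0-2 cols 6-7 -> outside (row miss)
  E: rows 5-6 cols 0-3 -> outside (row miss)
Count covering = 2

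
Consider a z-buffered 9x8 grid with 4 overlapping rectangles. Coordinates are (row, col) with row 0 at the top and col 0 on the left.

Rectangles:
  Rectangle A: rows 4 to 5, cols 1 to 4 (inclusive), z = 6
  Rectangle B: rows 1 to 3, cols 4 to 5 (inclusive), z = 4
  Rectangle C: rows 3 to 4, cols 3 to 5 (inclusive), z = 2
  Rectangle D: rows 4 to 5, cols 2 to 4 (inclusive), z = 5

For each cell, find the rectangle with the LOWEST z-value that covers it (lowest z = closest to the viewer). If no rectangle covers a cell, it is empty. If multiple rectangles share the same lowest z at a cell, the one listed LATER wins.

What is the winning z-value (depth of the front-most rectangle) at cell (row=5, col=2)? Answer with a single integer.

Answer: 5

Derivation:
Check cell (5,2):
  A: rows 4-5 cols 1-4 z=6 -> covers; best now A (z=6)
  B: rows 1-3 cols 4-5 -> outside (row miss)
  C: rows 3-4 cols 3-5 -> outside (row miss)
  D: rows 4-5 cols 2-4 z=5 -> covers; best now D (z=5)
Winner: D at z=5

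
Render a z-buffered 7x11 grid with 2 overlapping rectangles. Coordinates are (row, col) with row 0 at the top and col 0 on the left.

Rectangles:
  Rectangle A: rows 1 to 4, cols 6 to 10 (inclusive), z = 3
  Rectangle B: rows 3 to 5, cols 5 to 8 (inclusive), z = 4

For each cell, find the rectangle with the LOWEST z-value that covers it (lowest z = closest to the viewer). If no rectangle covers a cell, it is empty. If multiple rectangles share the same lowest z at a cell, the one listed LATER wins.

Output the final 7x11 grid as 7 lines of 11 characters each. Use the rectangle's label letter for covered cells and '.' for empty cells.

...........
......AAAAA
......AAAAA
.....BAAAAA
.....BAAAAA
.....BBBB..
...........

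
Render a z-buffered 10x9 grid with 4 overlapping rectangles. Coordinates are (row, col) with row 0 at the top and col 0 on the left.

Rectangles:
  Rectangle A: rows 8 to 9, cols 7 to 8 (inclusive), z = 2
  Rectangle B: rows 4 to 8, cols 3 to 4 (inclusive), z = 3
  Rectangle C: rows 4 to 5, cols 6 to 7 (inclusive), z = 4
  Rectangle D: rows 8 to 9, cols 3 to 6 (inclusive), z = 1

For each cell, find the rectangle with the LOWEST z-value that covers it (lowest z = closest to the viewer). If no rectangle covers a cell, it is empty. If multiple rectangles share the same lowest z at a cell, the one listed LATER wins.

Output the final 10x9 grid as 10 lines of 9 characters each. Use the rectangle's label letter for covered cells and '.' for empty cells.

.........
.........
.........
.........
...BB.CC.
...BB.CC.
...BB....
...BB....
...DDDDAA
...DDDDAA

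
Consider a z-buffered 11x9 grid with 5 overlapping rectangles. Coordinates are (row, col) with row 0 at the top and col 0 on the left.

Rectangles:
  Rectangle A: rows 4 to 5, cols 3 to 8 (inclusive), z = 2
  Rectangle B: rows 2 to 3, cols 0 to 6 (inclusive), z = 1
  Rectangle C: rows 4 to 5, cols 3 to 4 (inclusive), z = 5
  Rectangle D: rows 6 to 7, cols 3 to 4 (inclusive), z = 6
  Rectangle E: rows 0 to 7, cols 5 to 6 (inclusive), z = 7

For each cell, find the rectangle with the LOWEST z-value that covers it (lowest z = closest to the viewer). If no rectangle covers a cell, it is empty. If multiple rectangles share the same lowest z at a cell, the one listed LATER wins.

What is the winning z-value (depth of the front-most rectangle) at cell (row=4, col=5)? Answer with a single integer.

Check cell (4,5):
  A: rows 4-5 cols 3-8 z=2 -> covers; best now A (z=2)
  B: rows 2-3 cols 0-6 -> outside (row miss)
  C: rows 4-5 cols 3-4 -> outside (col miss)
  D: rows 6-7 cols 3-4 -> outside (row miss)
  E: rows 0-7 cols 5-6 z=7 -> covers; best now A (z=2)
Winner: A at z=2

Answer: 2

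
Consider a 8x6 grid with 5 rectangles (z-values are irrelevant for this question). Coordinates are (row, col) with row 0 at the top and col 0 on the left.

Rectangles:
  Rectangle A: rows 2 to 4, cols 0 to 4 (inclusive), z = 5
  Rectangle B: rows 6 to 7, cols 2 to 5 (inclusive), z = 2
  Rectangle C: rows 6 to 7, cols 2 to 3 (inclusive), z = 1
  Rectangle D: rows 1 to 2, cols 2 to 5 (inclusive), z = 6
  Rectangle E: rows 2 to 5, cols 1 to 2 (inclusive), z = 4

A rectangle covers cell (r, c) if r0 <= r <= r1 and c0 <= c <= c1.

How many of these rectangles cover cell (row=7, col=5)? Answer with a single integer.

Answer: 1

Derivation:
Check cell (7,5):
  A: rows 2-4 cols 0-4 -> outside (row miss)
  B: rows 6-7 cols 2-5 -> covers
  C: rows 6-7 cols 2-3 -> outside (col miss)
  D: rows 1-2 cols 2-5 -> outside (row miss)
  E: rows 2-5 cols 1-2 -> outside (row miss)
Count covering = 1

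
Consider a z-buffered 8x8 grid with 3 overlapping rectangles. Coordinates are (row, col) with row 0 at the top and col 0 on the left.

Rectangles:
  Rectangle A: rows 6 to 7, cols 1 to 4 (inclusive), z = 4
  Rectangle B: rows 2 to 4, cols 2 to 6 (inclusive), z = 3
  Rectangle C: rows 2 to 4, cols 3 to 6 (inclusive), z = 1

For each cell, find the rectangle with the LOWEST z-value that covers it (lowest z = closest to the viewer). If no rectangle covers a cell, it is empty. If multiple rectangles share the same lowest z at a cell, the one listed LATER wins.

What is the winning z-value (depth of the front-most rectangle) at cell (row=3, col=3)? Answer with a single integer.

Answer: 1

Derivation:
Check cell (3,3):
  A: rows 6-7 cols 1-4 -> outside (row miss)
  B: rows 2-4 cols 2-6 z=3 -> covers; best now B (z=3)
  C: rows 2-4 cols 3-6 z=1 -> covers; best now C (z=1)
Winner: C at z=1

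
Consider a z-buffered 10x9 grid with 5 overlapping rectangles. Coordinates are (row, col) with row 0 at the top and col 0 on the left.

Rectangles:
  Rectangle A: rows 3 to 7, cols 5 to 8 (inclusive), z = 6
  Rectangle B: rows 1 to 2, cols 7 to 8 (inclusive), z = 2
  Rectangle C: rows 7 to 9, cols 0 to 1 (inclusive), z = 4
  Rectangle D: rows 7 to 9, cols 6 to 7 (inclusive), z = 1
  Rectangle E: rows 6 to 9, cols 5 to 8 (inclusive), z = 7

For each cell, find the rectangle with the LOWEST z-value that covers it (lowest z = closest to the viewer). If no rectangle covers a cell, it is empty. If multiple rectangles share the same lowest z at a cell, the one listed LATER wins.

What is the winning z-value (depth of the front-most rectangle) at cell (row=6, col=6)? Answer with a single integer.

Check cell (6,6):
  A: rows 3-7 cols 5-8 z=6 -> covers; best now A (z=6)
  B: rows 1-2 cols 7-8 -> outside (row miss)
  C: rows 7-9 cols 0-1 -> outside (row miss)
  D: rows 7-9 cols 6-7 -> outside (row miss)
  E: rows 6-9 cols 5-8 z=7 -> covers; best now A (z=6)
Winner: A at z=6

Answer: 6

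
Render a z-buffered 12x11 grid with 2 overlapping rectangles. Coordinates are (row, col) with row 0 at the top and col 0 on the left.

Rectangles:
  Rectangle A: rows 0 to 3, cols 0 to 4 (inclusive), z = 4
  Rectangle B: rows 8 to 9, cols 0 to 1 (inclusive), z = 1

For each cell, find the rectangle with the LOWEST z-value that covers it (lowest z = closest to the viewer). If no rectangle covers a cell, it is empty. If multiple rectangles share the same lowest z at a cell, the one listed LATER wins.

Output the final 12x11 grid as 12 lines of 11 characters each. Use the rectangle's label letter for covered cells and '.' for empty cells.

AAAAA......
AAAAA......
AAAAA......
AAAAA......
...........
...........
...........
...........
BB.........
BB.........
...........
...........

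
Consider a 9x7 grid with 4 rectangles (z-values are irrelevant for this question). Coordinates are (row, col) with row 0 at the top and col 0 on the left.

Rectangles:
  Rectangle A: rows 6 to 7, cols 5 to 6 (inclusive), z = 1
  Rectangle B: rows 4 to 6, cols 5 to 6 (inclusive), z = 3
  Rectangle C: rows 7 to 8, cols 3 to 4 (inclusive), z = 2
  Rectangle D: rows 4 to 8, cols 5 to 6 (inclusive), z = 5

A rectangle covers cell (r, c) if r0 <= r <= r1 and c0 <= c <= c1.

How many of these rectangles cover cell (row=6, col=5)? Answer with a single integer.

Check cell (6,5):
  A: rows 6-7 cols 5-6 -> covers
  B: rows 4-6 cols 5-6 -> covers
  C: rows 7-8 cols 3-4 -> outside (row miss)
  D: rows 4-8 cols 5-6 -> covers
Count covering = 3

Answer: 3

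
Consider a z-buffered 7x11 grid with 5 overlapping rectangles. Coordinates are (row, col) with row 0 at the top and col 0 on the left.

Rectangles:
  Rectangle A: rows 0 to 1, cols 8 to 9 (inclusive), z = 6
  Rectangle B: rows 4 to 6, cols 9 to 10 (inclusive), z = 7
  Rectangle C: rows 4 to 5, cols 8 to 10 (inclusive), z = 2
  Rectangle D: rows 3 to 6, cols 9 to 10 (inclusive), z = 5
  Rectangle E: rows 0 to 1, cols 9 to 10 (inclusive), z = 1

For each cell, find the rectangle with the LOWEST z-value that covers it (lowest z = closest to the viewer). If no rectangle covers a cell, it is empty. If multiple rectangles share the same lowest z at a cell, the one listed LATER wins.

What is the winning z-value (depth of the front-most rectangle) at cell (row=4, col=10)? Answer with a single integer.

Answer: 2

Derivation:
Check cell (4,10):
  A: rows 0-1 cols 8-9 -> outside (row miss)
  B: rows 4-6 cols 9-10 z=7 -> covers; best now B (z=7)
  C: rows 4-5 cols 8-10 z=2 -> covers; best now C (z=2)
  D: rows 3-6 cols 9-10 z=5 -> covers; best now C (z=2)
  E: rows 0-1 cols 9-10 -> outside (row miss)
Winner: C at z=2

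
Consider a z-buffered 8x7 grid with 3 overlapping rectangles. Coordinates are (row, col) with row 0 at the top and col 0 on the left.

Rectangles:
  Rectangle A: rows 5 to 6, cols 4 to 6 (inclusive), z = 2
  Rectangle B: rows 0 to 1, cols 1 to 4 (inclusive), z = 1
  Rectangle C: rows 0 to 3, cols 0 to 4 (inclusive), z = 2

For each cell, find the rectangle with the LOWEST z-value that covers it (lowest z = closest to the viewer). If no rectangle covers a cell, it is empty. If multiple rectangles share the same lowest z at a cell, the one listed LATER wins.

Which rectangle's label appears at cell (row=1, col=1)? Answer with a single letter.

Answer: B

Derivation:
Check cell (1,1):
  A: rows 5-6 cols 4-6 -> outside (row miss)
  B: rows 0-1 cols 1-4 z=1 -> covers; best now B (z=1)
  C: rows 0-3 cols 0-4 z=2 -> covers; best now B (z=1)
Winner: B at z=1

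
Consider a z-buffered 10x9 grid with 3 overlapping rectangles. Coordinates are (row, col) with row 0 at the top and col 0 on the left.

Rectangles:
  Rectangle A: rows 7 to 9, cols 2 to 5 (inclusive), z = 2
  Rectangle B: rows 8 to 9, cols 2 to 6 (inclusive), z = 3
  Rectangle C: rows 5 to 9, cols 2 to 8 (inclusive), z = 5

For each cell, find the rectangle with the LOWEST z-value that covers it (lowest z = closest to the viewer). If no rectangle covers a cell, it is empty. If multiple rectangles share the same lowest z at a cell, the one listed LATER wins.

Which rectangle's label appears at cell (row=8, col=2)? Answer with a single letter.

Check cell (8,2):
  A: rows 7-9 cols 2-5 z=2 -> covers; best now A (z=2)
  B: rows 8-9 cols 2-6 z=3 -> covers; best now A (z=2)
  C: rows 5-9 cols 2-8 z=5 -> covers; best now A (z=2)
Winner: A at z=2

Answer: A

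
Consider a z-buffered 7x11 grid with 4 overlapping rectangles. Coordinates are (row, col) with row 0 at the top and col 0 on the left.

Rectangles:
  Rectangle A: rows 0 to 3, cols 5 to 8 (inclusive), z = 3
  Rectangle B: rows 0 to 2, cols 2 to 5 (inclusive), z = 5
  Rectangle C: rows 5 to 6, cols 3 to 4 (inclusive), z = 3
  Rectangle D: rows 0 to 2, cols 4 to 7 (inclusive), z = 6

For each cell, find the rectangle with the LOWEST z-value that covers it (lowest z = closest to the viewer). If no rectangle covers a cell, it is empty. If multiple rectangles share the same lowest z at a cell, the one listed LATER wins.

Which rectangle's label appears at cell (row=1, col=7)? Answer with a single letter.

Check cell (1,7):
  A: rows 0-3 cols 5-8 z=3 -> covers; best now A (z=3)
  B: rows 0-2 cols 2-5 -> outside (col miss)
  C: rows 5-6 cols 3-4 -> outside (row miss)
  D: rows 0-2 cols 4-7 z=6 -> covers; best now A (z=3)
Winner: A at z=3

Answer: A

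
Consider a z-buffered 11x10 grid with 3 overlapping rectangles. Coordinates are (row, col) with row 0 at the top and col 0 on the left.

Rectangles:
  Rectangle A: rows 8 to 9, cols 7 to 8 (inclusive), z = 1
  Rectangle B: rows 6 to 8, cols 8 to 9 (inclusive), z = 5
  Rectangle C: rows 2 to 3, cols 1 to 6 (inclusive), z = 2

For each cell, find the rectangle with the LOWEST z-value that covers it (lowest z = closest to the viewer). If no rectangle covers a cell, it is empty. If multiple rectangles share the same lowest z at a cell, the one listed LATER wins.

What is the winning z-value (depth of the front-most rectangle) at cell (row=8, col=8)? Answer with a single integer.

Check cell (8,8):
  A: rows 8-9 cols 7-8 z=1 -> covers; best now A (z=1)
  B: rows 6-8 cols 8-9 z=5 -> covers; best now A (z=1)
  C: rows 2-3 cols 1-6 -> outside (row miss)
Winner: A at z=1

Answer: 1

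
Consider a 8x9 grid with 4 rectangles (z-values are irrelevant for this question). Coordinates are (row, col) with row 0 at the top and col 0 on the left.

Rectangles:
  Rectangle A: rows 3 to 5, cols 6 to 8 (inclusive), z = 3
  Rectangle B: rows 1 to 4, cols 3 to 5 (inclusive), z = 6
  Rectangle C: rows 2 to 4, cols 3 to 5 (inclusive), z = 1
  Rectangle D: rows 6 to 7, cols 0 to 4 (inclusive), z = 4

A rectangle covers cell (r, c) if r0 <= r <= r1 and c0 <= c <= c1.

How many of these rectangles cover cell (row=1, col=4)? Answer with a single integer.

Answer: 1

Derivation:
Check cell (1,4):
  A: rows 3-5 cols 6-8 -> outside (row miss)
  B: rows 1-4 cols 3-5 -> covers
  C: rows 2-4 cols 3-5 -> outside (row miss)
  D: rows 6-7 cols 0-4 -> outside (row miss)
Count covering = 1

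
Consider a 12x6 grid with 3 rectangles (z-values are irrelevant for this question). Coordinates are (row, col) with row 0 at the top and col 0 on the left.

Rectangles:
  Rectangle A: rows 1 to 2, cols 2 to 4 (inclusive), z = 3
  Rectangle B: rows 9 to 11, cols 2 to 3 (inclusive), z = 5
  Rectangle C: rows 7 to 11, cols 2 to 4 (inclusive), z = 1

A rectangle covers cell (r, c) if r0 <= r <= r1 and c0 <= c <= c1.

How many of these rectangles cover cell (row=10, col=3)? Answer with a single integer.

Check cell (10,3):
  A: rows 1-2 cols 2-4 -> outside (row miss)
  B: rows 9-11 cols 2-3 -> covers
  C: rows 7-11 cols 2-4 -> covers
Count covering = 2

Answer: 2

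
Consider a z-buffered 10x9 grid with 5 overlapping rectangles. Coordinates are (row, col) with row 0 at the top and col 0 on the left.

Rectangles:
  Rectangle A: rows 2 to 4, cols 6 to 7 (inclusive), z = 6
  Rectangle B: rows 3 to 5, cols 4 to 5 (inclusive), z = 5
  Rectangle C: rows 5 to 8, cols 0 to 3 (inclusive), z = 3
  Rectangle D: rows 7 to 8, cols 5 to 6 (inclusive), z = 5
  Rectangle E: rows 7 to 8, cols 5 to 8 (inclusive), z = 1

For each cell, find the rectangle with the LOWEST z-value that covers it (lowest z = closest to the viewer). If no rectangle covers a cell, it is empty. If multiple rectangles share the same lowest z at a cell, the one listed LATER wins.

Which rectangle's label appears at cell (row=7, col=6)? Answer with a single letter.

Check cell (7,6):
  A: rows 2-4 cols 6-7 -> outside (row miss)
  B: rows 3-5 cols 4-5 -> outside (row miss)
  C: rows 5-8 cols 0-3 -> outside (col miss)
  D: rows 7-8 cols 5-6 z=5 -> covers; best now D (z=5)
  E: rows 7-8 cols 5-8 z=1 -> covers; best now E (z=1)
Winner: E at z=1

Answer: E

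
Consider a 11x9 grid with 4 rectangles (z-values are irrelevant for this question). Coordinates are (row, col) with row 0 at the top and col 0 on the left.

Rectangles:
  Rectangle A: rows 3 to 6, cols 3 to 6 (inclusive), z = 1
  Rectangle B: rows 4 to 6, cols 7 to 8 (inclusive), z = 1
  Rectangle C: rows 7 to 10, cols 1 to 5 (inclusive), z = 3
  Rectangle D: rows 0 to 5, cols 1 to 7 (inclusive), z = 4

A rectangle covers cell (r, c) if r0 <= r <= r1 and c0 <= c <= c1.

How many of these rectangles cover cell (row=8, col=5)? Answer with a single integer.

Answer: 1

Derivation:
Check cell (8,5):
  A: rows 3-6 cols 3-6 -> outside (row miss)
  B: rows 4-6 cols 7-8 -> outside (row miss)
  C: rows 7-10 cols 1-5 -> covers
  D: rows 0-5 cols 1-7 -> outside (row miss)
Count covering = 1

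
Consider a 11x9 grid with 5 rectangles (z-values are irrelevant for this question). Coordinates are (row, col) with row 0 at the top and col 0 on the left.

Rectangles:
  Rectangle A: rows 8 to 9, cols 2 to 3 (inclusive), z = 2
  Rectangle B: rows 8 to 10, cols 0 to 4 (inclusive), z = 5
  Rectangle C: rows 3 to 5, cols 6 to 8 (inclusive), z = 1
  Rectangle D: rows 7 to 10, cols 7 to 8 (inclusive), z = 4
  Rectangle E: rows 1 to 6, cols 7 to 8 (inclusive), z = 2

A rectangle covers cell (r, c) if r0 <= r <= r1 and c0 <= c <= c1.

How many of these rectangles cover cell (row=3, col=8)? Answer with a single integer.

Answer: 2

Derivation:
Check cell (3,8):
  A: rows 8-9 cols 2-3 -> outside (row miss)
  B: rows 8-10 cols 0-4 -> outside (row miss)
  C: rows 3-5 cols 6-8 -> covers
  D: rows 7-10 cols 7-8 -> outside (row miss)
  E: rows 1-6 cols 7-8 -> covers
Count covering = 2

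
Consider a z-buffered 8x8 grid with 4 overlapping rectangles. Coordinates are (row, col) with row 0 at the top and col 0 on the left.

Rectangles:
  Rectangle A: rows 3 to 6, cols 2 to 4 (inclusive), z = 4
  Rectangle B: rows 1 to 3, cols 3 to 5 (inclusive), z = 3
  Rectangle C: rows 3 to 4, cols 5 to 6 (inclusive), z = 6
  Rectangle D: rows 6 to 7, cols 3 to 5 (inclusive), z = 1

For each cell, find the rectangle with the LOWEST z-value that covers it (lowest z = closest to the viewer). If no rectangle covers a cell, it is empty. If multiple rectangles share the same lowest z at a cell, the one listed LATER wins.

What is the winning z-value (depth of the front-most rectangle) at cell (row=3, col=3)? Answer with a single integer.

Check cell (3,3):
  A: rows 3-6 cols 2-4 z=4 -> covers; best now A (z=4)
  B: rows 1-3 cols 3-5 z=3 -> covers; best now B (z=3)
  C: rows 3-4 cols 5-6 -> outside (col miss)
  D: rows 6-7 cols 3-5 -> outside (row miss)
Winner: B at z=3

Answer: 3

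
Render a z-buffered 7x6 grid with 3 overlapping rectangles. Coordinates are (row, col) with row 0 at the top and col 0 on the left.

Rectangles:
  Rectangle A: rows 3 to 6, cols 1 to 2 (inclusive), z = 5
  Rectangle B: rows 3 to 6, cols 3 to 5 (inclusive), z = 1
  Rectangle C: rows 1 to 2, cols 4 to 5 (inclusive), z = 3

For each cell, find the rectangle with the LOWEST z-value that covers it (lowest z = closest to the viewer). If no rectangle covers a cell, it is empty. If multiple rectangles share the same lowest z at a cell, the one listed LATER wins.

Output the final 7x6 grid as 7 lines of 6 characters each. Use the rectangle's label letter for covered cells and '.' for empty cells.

......
....CC
....CC
.AABBB
.AABBB
.AABBB
.AABBB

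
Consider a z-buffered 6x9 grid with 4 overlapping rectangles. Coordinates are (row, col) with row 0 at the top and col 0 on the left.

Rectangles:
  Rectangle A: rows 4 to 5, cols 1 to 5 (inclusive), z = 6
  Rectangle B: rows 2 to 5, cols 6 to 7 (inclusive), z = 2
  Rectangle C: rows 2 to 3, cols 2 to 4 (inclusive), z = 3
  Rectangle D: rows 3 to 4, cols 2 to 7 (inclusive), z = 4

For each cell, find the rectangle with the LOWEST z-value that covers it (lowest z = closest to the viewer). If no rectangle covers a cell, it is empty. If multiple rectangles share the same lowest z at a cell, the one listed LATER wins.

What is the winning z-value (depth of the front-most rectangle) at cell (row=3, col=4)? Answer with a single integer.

Answer: 3

Derivation:
Check cell (3,4):
  A: rows 4-5 cols 1-5 -> outside (row miss)
  B: rows 2-5 cols 6-7 -> outside (col miss)
  C: rows 2-3 cols 2-4 z=3 -> covers; best now C (z=3)
  D: rows 3-4 cols 2-7 z=4 -> covers; best now C (z=3)
Winner: C at z=3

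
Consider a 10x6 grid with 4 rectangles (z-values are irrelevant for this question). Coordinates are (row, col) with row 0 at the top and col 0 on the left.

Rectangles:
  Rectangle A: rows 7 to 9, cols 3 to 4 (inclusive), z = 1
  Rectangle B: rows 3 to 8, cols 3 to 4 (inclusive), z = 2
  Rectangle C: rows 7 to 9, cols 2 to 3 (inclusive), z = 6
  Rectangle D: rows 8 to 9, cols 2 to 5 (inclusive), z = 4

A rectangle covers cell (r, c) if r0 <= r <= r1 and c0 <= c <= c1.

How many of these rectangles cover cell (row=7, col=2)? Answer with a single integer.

Check cell (7,2):
  A: rows 7-9 cols 3-4 -> outside (col miss)
  B: rows 3-8 cols 3-4 -> outside (col miss)
  C: rows 7-9 cols 2-3 -> covers
  D: rows 8-9 cols 2-5 -> outside (row miss)
Count covering = 1

Answer: 1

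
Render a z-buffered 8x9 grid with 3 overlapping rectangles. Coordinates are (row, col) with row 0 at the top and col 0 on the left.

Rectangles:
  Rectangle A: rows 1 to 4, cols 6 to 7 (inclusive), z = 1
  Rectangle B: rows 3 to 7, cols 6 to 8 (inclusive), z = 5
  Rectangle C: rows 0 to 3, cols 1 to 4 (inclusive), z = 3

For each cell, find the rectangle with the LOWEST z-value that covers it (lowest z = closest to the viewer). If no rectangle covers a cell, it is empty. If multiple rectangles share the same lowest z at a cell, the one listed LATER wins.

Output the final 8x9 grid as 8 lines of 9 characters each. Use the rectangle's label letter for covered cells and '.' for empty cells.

.CCCC....
.CCCC.AA.
.CCCC.AA.
.CCCC.AAB
......AAB
......BBB
......BBB
......BBB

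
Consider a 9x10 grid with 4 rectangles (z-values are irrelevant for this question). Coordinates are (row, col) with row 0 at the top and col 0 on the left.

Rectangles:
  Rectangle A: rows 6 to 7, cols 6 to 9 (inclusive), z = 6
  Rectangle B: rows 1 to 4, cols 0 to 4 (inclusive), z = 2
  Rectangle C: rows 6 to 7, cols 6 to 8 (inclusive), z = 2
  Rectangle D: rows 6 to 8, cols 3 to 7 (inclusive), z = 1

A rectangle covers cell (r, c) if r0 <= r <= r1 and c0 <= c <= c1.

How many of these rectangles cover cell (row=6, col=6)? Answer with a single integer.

Check cell (6,6):
  A: rows 6-7 cols 6-9 -> covers
  B: rows 1-4 cols 0-4 -> outside (row miss)
  C: rows 6-7 cols 6-8 -> covers
  D: rows 6-8 cols 3-7 -> covers
Count covering = 3

Answer: 3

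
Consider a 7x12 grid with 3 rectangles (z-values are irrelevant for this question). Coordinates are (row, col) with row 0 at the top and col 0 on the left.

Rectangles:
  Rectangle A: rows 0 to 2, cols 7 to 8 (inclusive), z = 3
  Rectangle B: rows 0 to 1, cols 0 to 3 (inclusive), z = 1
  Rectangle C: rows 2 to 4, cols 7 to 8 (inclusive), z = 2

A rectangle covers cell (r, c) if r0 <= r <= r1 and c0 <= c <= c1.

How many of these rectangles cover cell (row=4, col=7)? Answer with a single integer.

Check cell (4,7):
  A: rows 0-2 cols 7-8 -> outside (row miss)
  B: rows 0-1 cols 0-3 -> outside (row miss)
  C: rows 2-4 cols 7-8 -> covers
Count covering = 1

Answer: 1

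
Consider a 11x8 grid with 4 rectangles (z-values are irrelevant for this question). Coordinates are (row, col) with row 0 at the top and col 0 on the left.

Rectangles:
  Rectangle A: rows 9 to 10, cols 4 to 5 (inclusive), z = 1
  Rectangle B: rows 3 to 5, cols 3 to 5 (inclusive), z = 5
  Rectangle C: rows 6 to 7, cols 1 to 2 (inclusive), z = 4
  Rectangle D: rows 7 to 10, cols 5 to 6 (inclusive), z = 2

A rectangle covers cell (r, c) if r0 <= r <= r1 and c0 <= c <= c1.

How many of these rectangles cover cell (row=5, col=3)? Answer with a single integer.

Answer: 1

Derivation:
Check cell (5,3):
  A: rows 9-10 cols 4-5 -> outside (row miss)
  B: rows 3-5 cols 3-5 -> covers
  C: rows 6-7 cols 1-2 -> outside (row miss)
  D: rows 7-10 cols 5-6 -> outside (row miss)
Count covering = 1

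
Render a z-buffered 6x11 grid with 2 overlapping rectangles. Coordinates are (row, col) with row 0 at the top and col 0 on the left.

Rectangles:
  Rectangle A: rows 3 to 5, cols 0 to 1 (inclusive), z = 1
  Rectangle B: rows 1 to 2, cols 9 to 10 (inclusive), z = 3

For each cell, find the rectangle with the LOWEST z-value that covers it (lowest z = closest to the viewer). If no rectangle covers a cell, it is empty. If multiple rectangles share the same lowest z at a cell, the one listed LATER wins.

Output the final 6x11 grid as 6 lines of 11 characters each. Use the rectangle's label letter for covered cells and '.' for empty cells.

...........
.........BB
.........BB
AA.........
AA.........
AA.........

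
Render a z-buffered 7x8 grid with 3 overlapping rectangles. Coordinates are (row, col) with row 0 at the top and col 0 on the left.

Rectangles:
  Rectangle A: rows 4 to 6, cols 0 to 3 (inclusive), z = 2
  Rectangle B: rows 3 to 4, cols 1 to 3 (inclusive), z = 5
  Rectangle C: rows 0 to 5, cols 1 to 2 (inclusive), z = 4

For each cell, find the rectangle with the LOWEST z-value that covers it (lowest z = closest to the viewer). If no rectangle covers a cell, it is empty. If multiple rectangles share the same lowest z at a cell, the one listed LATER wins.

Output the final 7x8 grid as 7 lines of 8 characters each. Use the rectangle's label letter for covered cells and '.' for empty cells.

.CC.....
.CC.....
.CC.....
.CCB....
AAAA....
AAAA....
AAAA....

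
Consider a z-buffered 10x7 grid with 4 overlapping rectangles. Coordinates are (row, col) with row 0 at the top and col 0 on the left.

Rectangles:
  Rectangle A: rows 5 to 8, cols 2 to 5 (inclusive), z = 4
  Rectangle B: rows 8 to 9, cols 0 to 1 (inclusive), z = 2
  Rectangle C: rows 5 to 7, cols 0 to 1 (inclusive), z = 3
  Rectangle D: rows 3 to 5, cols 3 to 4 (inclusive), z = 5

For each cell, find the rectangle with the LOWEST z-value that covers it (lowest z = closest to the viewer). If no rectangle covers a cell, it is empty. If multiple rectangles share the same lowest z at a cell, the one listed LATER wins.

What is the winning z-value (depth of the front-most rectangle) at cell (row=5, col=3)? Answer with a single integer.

Check cell (5,3):
  A: rows 5-8 cols 2-5 z=4 -> covers; best now A (z=4)
  B: rows 8-9 cols 0-1 -> outside (row miss)
  C: rows 5-7 cols 0-1 -> outside (col miss)
  D: rows 3-5 cols 3-4 z=5 -> covers; best now A (z=4)
Winner: A at z=4

Answer: 4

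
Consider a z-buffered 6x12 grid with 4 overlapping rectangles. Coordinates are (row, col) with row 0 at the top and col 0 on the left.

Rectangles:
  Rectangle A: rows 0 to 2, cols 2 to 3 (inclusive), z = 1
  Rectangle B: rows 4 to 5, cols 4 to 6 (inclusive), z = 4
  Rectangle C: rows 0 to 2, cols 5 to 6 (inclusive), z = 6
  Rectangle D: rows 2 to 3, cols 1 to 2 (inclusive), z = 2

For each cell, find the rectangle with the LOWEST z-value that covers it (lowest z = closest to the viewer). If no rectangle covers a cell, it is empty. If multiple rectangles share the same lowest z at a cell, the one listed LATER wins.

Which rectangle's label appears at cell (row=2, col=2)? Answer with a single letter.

Answer: A

Derivation:
Check cell (2,2):
  A: rows 0-2 cols 2-3 z=1 -> covers; best now A (z=1)
  B: rows 4-5 cols 4-6 -> outside (row miss)
  C: rows 0-2 cols 5-6 -> outside (col miss)
  D: rows 2-3 cols 1-2 z=2 -> covers; best now A (z=1)
Winner: A at z=1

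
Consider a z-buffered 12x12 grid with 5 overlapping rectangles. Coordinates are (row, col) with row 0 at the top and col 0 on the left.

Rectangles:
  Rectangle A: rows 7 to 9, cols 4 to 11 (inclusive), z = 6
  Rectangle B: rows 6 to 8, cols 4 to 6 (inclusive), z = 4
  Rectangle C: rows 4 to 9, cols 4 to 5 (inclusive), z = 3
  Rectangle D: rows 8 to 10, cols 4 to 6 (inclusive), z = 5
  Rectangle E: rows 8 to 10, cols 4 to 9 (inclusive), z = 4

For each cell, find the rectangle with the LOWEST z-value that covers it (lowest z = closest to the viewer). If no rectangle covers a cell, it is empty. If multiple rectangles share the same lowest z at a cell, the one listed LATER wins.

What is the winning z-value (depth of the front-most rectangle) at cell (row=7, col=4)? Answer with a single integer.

Check cell (7,4):
  A: rows 7-9 cols 4-11 z=6 -> covers; best now A (z=6)
  B: rows 6-8 cols 4-6 z=4 -> covers; best now B (z=4)
  C: rows 4-9 cols 4-5 z=3 -> covers; best now C (z=3)
  D: rows 8-10 cols 4-6 -> outside (row miss)
  E: rows 8-10 cols 4-9 -> outside (row miss)
Winner: C at z=3

Answer: 3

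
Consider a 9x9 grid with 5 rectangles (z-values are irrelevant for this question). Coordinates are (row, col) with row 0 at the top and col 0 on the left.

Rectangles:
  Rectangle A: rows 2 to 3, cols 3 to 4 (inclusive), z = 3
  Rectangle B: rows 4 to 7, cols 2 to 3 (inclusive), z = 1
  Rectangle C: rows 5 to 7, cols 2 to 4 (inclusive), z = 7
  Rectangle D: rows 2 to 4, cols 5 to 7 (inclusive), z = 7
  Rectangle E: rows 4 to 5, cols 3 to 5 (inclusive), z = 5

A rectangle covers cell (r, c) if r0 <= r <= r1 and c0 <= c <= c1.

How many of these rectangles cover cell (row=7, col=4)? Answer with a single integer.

Answer: 1

Derivation:
Check cell (7,4):
  A: rows 2-3 cols 3-4 -> outside (row miss)
  B: rows 4-7 cols 2-3 -> outside (col miss)
  C: rows 5-7 cols 2-4 -> covers
  D: rows 2-4 cols 5-7 -> outside (row miss)
  E: rows 4-5 cols 3-5 -> outside (row miss)
Count covering = 1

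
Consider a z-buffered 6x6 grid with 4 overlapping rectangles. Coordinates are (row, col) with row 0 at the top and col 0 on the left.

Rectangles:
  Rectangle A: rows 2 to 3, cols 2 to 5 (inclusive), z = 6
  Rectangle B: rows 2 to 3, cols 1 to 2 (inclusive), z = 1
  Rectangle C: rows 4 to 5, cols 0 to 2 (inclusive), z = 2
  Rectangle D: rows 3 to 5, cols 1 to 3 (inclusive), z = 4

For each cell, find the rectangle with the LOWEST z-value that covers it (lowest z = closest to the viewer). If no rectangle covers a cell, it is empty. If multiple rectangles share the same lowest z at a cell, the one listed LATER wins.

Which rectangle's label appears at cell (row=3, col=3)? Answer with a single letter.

Check cell (3,3):
  A: rows 2-3 cols 2-5 z=6 -> covers; best now A (z=6)
  B: rows 2-3 cols 1-2 -> outside (col miss)
  C: rows 4-5 cols 0-2 -> outside (row miss)
  D: rows 3-5 cols 1-3 z=4 -> covers; best now D (z=4)
Winner: D at z=4

Answer: D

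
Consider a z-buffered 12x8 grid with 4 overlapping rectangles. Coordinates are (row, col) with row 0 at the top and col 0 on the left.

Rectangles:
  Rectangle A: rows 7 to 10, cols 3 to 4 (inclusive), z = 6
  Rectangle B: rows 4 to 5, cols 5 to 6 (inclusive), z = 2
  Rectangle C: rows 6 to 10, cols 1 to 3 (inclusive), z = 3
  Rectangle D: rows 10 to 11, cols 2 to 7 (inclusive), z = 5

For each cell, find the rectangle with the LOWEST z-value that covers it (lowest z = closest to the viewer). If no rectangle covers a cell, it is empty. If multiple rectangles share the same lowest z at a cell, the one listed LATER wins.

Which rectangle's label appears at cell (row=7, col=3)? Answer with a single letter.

Check cell (7,3):
  A: rows 7-10 cols 3-4 z=6 -> covers; best now A (z=6)
  B: rows 4-5 cols 5-6 -> outside (row miss)
  C: rows 6-10 cols 1-3 z=3 -> covers; best now C (z=3)
  D: rows 10-11 cols 2-7 -> outside (row miss)
Winner: C at z=3

Answer: C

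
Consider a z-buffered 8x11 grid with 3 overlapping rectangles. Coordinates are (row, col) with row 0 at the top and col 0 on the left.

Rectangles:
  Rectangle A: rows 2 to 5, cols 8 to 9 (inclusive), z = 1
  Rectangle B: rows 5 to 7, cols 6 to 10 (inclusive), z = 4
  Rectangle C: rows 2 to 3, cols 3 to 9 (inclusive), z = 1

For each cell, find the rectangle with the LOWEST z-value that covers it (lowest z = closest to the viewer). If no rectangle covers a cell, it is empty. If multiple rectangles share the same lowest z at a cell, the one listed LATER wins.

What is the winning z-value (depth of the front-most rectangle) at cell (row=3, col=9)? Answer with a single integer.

Check cell (3,9):
  A: rows 2-5 cols 8-9 z=1 -> covers; best now A (z=1)
  B: rows 5-7 cols 6-10 -> outside (row miss)
  C: rows 2-3 cols 3-9 z=1 -> covers; best now C (z=1)
Winner: C at z=1

Answer: 1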